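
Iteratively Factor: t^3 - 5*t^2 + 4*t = (t - 4)*(t^2 - t) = (t - 4)*(t - 1)*(t)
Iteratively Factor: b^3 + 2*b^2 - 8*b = (b - 2)*(b^2 + 4*b) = (b - 2)*(b + 4)*(b)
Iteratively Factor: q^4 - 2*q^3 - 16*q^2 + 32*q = (q + 4)*(q^3 - 6*q^2 + 8*q) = (q - 2)*(q + 4)*(q^2 - 4*q) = q*(q - 2)*(q + 4)*(q - 4)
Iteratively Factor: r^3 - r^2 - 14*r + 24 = (r - 3)*(r^2 + 2*r - 8) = (r - 3)*(r + 4)*(r - 2)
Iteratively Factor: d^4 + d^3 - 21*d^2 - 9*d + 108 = (d - 3)*(d^3 + 4*d^2 - 9*d - 36) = (d - 3)*(d + 3)*(d^2 + d - 12) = (d - 3)*(d + 3)*(d + 4)*(d - 3)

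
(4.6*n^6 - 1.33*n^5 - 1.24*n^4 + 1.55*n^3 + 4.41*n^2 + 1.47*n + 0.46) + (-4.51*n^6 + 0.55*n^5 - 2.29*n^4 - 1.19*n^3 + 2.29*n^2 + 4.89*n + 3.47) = 0.0899999999999999*n^6 - 0.78*n^5 - 3.53*n^4 + 0.36*n^3 + 6.7*n^2 + 6.36*n + 3.93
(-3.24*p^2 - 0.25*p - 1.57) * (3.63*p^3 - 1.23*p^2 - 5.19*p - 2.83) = -11.7612*p^5 + 3.0777*p^4 + 11.424*p^3 + 12.3978*p^2 + 8.8558*p + 4.4431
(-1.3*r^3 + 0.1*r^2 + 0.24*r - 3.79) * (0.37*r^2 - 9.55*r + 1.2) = -0.481*r^5 + 12.452*r^4 - 2.4262*r^3 - 3.5743*r^2 + 36.4825*r - 4.548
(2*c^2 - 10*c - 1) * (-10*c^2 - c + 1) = -20*c^4 + 98*c^3 + 22*c^2 - 9*c - 1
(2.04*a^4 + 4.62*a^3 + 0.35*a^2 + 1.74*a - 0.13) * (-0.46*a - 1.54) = -0.9384*a^5 - 5.2668*a^4 - 7.2758*a^3 - 1.3394*a^2 - 2.6198*a + 0.2002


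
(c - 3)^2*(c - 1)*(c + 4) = c^4 - 3*c^3 - 13*c^2 + 51*c - 36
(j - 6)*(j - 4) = j^2 - 10*j + 24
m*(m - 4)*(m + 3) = m^3 - m^2 - 12*m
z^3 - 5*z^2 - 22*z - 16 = (z - 8)*(z + 1)*(z + 2)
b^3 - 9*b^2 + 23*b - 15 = (b - 5)*(b - 3)*(b - 1)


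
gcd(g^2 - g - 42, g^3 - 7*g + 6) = 1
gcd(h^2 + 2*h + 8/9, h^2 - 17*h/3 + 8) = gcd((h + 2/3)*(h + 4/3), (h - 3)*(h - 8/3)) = 1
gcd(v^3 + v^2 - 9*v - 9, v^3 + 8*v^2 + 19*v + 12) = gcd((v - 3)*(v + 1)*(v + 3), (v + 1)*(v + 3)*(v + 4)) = v^2 + 4*v + 3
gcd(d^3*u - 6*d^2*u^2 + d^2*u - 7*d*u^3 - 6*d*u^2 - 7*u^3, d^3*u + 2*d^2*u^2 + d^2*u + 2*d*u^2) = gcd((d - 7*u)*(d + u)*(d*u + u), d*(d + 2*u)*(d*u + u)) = d*u + u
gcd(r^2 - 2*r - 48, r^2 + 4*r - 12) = r + 6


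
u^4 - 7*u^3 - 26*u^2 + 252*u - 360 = (u - 6)*(u - 5)*(u - 2)*(u + 6)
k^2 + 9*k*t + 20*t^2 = (k + 4*t)*(k + 5*t)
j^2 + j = j*(j + 1)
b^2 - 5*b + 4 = (b - 4)*(b - 1)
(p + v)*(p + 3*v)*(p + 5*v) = p^3 + 9*p^2*v + 23*p*v^2 + 15*v^3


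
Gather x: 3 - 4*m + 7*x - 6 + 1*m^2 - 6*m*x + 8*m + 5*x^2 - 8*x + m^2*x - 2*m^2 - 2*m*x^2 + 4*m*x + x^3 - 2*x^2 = -m^2 + 4*m + x^3 + x^2*(3 - 2*m) + x*(m^2 - 2*m - 1) - 3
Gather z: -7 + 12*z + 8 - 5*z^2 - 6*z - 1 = -5*z^2 + 6*z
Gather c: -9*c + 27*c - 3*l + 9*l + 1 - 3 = 18*c + 6*l - 2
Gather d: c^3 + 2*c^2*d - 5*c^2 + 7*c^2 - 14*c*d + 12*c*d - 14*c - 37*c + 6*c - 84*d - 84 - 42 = c^3 + 2*c^2 - 45*c + d*(2*c^2 - 2*c - 84) - 126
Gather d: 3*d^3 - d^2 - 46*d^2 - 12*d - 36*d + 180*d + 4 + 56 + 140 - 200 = 3*d^3 - 47*d^2 + 132*d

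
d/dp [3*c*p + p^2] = 3*c + 2*p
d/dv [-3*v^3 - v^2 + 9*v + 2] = -9*v^2 - 2*v + 9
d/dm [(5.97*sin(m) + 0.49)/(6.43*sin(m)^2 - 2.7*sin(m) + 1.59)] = (-38.3871*sin(m)^2 - 6.3014*sin(m) + 10.8153)*cos(m)/(41.3449*sin(m)^4 - 34.722*sin(m)^3 + 27.7374*sin(m)^2 - 8.586*sin(m) + 2.5281)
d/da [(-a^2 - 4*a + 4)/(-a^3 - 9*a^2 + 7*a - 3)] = (-a^4 - 8*a^3 - 31*a^2 + 78*a - 16)/(a^6 + 18*a^5 + 67*a^4 - 120*a^3 + 103*a^2 - 42*a + 9)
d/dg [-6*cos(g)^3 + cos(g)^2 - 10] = 2*(9*cos(g) - 1)*sin(g)*cos(g)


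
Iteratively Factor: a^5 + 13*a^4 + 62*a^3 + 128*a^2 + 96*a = (a + 4)*(a^4 + 9*a^3 + 26*a^2 + 24*a) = (a + 2)*(a + 4)*(a^3 + 7*a^2 + 12*a) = (a + 2)*(a + 4)^2*(a^2 + 3*a) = (a + 2)*(a + 3)*(a + 4)^2*(a)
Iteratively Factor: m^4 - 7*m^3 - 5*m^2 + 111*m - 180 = (m - 3)*(m^3 - 4*m^2 - 17*m + 60) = (m - 3)*(m + 4)*(m^2 - 8*m + 15) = (m - 5)*(m - 3)*(m + 4)*(m - 3)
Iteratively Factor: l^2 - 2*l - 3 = (l + 1)*(l - 3)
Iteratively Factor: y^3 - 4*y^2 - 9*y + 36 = (y - 3)*(y^2 - y - 12) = (y - 3)*(y + 3)*(y - 4)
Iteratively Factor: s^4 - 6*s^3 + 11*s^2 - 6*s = (s - 3)*(s^3 - 3*s^2 + 2*s) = (s - 3)*(s - 2)*(s^2 - s) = s*(s - 3)*(s - 2)*(s - 1)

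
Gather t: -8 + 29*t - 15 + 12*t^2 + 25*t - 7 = 12*t^2 + 54*t - 30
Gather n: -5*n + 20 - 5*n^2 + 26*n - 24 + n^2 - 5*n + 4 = -4*n^2 + 16*n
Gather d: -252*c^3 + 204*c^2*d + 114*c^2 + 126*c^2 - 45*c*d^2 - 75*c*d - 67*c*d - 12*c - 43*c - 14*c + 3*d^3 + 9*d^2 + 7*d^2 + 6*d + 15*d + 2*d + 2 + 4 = -252*c^3 + 240*c^2 - 69*c + 3*d^3 + d^2*(16 - 45*c) + d*(204*c^2 - 142*c + 23) + 6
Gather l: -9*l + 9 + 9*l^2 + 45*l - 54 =9*l^2 + 36*l - 45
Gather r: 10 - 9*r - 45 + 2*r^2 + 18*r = 2*r^2 + 9*r - 35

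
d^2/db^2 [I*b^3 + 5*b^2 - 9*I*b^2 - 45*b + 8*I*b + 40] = 6*I*b + 10 - 18*I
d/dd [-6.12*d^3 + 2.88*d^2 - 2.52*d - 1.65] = -18.36*d^2 + 5.76*d - 2.52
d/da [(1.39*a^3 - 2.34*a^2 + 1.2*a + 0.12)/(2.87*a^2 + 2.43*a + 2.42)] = (3.9893*a^4 + 6.7554*a^3 + 0.961199999999999*a^2 - 12.0144*a + 2.6124)/(8.2369*a^4 + 13.9482*a^3 + 19.7957*a^2 + 11.7612*a + 5.8564)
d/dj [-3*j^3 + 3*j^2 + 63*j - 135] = -9*j^2 + 6*j + 63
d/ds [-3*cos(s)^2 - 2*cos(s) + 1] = 2*(3*cos(s) + 1)*sin(s)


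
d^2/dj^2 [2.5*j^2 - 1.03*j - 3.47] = 5.00000000000000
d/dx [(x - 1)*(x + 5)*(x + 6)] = 3*x^2 + 20*x + 19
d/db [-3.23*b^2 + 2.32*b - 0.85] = 2.32 - 6.46*b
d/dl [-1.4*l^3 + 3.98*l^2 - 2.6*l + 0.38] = -4.2*l^2 + 7.96*l - 2.6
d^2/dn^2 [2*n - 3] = 0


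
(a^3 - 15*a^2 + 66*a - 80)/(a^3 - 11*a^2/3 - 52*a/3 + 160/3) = 3*(a^2 - 10*a + 16)/(3*a^2 + 4*a - 32)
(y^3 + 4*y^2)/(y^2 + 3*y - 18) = y^2*(y + 4)/(y^2 + 3*y - 18)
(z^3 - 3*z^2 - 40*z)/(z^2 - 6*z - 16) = z*(z + 5)/(z + 2)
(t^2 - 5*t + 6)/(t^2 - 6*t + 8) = (t - 3)/(t - 4)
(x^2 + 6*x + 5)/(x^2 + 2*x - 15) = (x + 1)/(x - 3)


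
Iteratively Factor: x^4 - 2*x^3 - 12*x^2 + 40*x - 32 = (x - 2)*(x^3 - 12*x + 16) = (x - 2)^2*(x^2 + 2*x - 8) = (x - 2)^3*(x + 4)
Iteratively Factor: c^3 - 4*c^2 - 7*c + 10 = (c - 1)*(c^2 - 3*c - 10) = (c - 1)*(c + 2)*(c - 5)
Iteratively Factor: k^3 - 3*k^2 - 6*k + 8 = (k + 2)*(k^2 - 5*k + 4) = (k - 1)*(k + 2)*(k - 4)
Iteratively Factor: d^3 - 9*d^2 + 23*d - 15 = (d - 5)*(d^2 - 4*d + 3) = (d - 5)*(d - 1)*(d - 3)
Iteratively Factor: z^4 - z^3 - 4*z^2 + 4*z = (z)*(z^3 - z^2 - 4*z + 4) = z*(z - 2)*(z^2 + z - 2) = z*(z - 2)*(z - 1)*(z + 2)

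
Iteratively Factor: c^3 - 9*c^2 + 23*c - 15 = (c - 3)*(c^2 - 6*c + 5) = (c - 5)*(c - 3)*(c - 1)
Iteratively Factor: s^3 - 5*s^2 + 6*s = (s - 3)*(s^2 - 2*s) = (s - 3)*(s - 2)*(s)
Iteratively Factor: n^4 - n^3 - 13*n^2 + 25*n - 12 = (n + 4)*(n^3 - 5*n^2 + 7*n - 3) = (n - 1)*(n + 4)*(n^2 - 4*n + 3) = (n - 3)*(n - 1)*(n + 4)*(n - 1)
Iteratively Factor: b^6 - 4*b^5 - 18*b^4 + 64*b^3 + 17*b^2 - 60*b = (b + 4)*(b^5 - 8*b^4 + 14*b^3 + 8*b^2 - 15*b) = (b - 5)*(b + 4)*(b^4 - 3*b^3 - b^2 + 3*b) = b*(b - 5)*(b + 4)*(b^3 - 3*b^2 - b + 3) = b*(b - 5)*(b - 3)*(b + 4)*(b^2 - 1) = b*(b - 5)*(b - 3)*(b - 1)*(b + 4)*(b + 1)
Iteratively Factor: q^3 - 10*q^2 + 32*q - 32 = (q - 4)*(q^2 - 6*q + 8) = (q - 4)*(q - 2)*(q - 4)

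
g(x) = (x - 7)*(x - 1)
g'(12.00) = 16.00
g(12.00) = 55.00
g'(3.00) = -2.00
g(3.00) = -8.00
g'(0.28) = -7.44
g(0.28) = 4.84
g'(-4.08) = -16.16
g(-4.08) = 56.29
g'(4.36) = 0.72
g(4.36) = -8.87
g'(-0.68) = -9.36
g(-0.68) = 12.90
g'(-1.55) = -11.10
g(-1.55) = 21.80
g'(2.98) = -2.04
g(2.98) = -7.96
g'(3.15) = -1.70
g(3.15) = -8.28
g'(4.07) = 0.14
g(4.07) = -9.00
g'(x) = 2*x - 8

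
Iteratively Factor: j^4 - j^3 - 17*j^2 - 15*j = (j + 3)*(j^3 - 4*j^2 - 5*j) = j*(j + 3)*(j^2 - 4*j - 5) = j*(j - 5)*(j + 3)*(j + 1)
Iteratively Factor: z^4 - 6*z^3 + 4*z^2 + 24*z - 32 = (z - 2)*(z^3 - 4*z^2 - 4*z + 16) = (z - 4)*(z - 2)*(z^2 - 4) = (z - 4)*(z - 2)*(z + 2)*(z - 2)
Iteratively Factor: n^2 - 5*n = (n - 5)*(n)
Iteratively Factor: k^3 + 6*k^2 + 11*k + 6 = (k + 1)*(k^2 + 5*k + 6) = (k + 1)*(k + 3)*(k + 2)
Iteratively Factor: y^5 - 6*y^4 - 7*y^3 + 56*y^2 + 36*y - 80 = (y - 4)*(y^4 - 2*y^3 - 15*y^2 - 4*y + 20) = (y - 5)*(y - 4)*(y^3 + 3*y^2 - 4) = (y - 5)*(y - 4)*(y - 1)*(y^2 + 4*y + 4) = (y - 5)*(y - 4)*(y - 1)*(y + 2)*(y + 2)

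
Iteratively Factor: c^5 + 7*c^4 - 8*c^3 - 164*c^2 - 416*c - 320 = (c + 4)*(c^4 + 3*c^3 - 20*c^2 - 84*c - 80) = (c + 2)*(c + 4)*(c^3 + c^2 - 22*c - 40) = (c + 2)^2*(c + 4)*(c^2 - c - 20) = (c - 5)*(c + 2)^2*(c + 4)*(c + 4)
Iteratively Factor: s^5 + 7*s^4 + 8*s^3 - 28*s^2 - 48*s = (s + 4)*(s^4 + 3*s^3 - 4*s^2 - 12*s) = (s + 2)*(s + 4)*(s^3 + s^2 - 6*s) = s*(s + 2)*(s + 4)*(s^2 + s - 6) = s*(s - 2)*(s + 2)*(s + 4)*(s + 3)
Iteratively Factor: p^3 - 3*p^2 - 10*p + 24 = (p - 4)*(p^2 + p - 6) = (p - 4)*(p + 3)*(p - 2)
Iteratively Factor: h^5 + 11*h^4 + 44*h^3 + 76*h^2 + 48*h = (h)*(h^4 + 11*h^3 + 44*h^2 + 76*h + 48) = h*(h + 4)*(h^3 + 7*h^2 + 16*h + 12) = h*(h + 2)*(h + 4)*(h^2 + 5*h + 6) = h*(h + 2)*(h + 3)*(h + 4)*(h + 2)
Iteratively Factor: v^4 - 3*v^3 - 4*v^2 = (v)*(v^3 - 3*v^2 - 4*v) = v^2*(v^2 - 3*v - 4) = v^2*(v - 4)*(v + 1)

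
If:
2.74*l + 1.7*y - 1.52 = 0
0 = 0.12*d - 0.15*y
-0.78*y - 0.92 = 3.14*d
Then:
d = -0.24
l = 0.68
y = -0.20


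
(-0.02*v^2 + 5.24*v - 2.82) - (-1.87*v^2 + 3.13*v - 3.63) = 1.85*v^2 + 2.11*v + 0.81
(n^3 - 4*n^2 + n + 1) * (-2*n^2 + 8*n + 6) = -2*n^5 + 16*n^4 - 28*n^3 - 18*n^2 + 14*n + 6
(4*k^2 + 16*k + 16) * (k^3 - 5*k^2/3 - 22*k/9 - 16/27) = 4*k^5 + 28*k^4/3 - 184*k^3/9 - 1840*k^2/27 - 1312*k/27 - 256/27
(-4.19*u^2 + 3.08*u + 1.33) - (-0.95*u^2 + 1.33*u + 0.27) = -3.24*u^2 + 1.75*u + 1.06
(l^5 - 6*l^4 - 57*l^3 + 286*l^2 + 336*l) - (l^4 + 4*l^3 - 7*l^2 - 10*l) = l^5 - 7*l^4 - 61*l^3 + 293*l^2 + 346*l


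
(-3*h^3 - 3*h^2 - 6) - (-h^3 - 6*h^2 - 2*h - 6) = -2*h^3 + 3*h^2 + 2*h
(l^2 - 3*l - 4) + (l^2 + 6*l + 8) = 2*l^2 + 3*l + 4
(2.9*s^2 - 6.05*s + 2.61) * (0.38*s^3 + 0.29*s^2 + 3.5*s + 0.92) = 1.102*s^5 - 1.458*s^4 + 9.3873*s^3 - 17.7501*s^2 + 3.569*s + 2.4012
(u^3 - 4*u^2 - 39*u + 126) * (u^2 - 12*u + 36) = u^5 - 16*u^4 + 45*u^3 + 450*u^2 - 2916*u + 4536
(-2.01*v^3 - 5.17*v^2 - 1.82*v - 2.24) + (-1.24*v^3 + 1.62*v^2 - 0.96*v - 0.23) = -3.25*v^3 - 3.55*v^2 - 2.78*v - 2.47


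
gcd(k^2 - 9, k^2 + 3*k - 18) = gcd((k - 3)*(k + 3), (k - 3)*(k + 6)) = k - 3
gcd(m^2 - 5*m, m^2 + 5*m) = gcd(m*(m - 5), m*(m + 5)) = m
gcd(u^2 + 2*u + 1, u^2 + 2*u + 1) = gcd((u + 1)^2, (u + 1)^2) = u^2 + 2*u + 1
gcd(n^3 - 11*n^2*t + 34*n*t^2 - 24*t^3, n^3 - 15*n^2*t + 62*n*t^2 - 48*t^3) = n^2 - 7*n*t + 6*t^2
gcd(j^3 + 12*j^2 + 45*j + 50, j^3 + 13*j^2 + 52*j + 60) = j^2 + 7*j + 10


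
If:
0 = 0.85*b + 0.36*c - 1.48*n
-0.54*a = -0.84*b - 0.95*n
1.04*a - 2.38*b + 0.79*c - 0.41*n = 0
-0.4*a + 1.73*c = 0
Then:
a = 0.00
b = 0.00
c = 0.00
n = 0.00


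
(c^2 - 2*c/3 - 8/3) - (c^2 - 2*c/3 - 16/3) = 8/3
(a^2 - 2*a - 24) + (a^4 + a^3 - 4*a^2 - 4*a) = a^4 + a^3 - 3*a^2 - 6*a - 24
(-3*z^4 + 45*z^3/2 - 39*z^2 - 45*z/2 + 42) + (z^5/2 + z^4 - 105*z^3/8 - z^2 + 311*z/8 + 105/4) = z^5/2 - 2*z^4 + 75*z^3/8 - 40*z^2 + 131*z/8 + 273/4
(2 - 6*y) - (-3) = 5 - 6*y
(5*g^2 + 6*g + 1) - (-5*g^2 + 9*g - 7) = 10*g^2 - 3*g + 8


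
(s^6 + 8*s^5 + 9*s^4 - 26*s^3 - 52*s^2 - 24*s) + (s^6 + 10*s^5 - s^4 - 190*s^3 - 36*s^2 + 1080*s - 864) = 2*s^6 + 18*s^5 + 8*s^4 - 216*s^3 - 88*s^2 + 1056*s - 864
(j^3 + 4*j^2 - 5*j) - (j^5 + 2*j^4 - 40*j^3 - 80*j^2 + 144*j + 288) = -j^5 - 2*j^4 + 41*j^3 + 84*j^2 - 149*j - 288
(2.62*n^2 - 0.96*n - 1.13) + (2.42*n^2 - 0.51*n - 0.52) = 5.04*n^2 - 1.47*n - 1.65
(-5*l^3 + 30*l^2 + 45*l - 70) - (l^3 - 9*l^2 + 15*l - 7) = -6*l^3 + 39*l^2 + 30*l - 63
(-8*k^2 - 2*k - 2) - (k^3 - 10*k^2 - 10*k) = -k^3 + 2*k^2 + 8*k - 2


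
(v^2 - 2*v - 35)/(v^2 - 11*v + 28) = (v + 5)/(v - 4)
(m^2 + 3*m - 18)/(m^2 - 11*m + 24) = (m + 6)/(m - 8)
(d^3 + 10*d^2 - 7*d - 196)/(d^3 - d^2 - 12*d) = (d^2 + 14*d + 49)/(d*(d + 3))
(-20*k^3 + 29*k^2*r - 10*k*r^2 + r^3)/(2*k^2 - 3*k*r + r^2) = (20*k^2 - 9*k*r + r^2)/(-2*k + r)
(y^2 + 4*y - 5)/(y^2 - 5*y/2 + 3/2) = 2*(y + 5)/(2*y - 3)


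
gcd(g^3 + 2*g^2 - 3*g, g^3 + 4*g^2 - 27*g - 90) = g + 3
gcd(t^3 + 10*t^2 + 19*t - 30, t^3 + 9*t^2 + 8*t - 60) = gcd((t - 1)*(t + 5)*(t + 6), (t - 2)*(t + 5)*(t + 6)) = t^2 + 11*t + 30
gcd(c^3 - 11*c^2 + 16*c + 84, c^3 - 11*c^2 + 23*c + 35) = c - 7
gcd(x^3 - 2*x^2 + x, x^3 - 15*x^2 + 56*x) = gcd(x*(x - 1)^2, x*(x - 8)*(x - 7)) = x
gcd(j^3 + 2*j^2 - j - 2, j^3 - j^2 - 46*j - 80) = j + 2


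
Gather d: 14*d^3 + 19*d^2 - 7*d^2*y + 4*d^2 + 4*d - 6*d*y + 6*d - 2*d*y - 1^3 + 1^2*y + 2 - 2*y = 14*d^3 + d^2*(23 - 7*y) + d*(10 - 8*y) - y + 1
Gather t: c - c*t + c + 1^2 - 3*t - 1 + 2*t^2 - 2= 2*c + 2*t^2 + t*(-c - 3) - 2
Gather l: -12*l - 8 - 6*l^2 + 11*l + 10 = -6*l^2 - l + 2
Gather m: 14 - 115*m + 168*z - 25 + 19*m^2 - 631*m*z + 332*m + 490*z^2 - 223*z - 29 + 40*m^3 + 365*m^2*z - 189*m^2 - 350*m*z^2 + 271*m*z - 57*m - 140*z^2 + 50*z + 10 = 40*m^3 + m^2*(365*z - 170) + m*(-350*z^2 - 360*z + 160) + 350*z^2 - 5*z - 30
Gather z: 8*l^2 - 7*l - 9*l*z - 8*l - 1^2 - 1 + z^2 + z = 8*l^2 - 15*l + z^2 + z*(1 - 9*l) - 2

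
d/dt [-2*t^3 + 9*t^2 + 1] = 6*t*(3 - t)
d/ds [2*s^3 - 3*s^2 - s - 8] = 6*s^2 - 6*s - 1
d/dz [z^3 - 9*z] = 3*z^2 - 9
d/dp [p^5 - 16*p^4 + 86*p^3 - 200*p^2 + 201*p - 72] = 5*p^4 - 64*p^3 + 258*p^2 - 400*p + 201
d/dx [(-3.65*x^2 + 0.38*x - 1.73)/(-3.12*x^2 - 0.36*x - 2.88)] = (2.4996*x^2 + 10.2288*x - 1.7172)/(9.7344*x^4 + 2.2464*x^3 + 18.1008*x^2 + 2.0736*x + 8.2944)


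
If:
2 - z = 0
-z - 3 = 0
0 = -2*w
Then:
No Solution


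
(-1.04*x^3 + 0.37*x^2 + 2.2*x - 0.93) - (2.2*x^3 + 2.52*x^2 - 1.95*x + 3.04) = -3.24*x^3 - 2.15*x^2 + 4.15*x - 3.97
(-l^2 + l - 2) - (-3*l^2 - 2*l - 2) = 2*l^2 + 3*l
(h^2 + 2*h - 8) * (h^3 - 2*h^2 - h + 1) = h^5 - 13*h^3 + 15*h^2 + 10*h - 8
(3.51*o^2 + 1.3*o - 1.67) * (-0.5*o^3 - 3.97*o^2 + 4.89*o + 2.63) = -1.755*o^5 - 14.5847*o^4 + 12.8379*o^3 + 22.2182*o^2 - 4.7473*o - 4.3921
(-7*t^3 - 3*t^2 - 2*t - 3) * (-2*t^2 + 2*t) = 14*t^5 - 8*t^4 - 2*t^3 + 2*t^2 - 6*t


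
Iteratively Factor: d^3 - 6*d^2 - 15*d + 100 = (d - 5)*(d^2 - d - 20) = (d - 5)^2*(d + 4)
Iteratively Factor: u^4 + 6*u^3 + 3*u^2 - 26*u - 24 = (u - 2)*(u^3 + 8*u^2 + 19*u + 12) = (u - 2)*(u + 3)*(u^2 + 5*u + 4) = (u - 2)*(u + 3)*(u + 4)*(u + 1)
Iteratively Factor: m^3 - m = (m)*(m^2 - 1) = m*(m + 1)*(m - 1)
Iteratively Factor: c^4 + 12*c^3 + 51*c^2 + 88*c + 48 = (c + 3)*(c^3 + 9*c^2 + 24*c + 16) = (c + 3)*(c + 4)*(c^2 + 5*c + 4) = (c + 1)*(c + 3)*(c + 4)*(c + 4)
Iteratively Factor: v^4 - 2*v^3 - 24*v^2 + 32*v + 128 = (v + 2)*(v^3 - 4*v^2 - 16*v + 64) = (v - 4)*(v + 2)*(v^2 - 16) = (v - 4)*(v + 2)*(v + 4)*(v - 4)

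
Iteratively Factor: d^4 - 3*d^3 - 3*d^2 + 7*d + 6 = (d + 1)*(d^3 - 4*d^2 + d + 6) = (d - 2)*(d + 1)*(d^2 - 2*d - 3) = (d - 2)*(d + 1)^2*(d - 3)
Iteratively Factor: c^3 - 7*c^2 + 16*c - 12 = (c - 2)*(c^2 - 5*c + 6) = (c - 2)^2*(c - 3)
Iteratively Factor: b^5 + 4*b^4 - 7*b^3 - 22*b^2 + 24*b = (b + 4)*(b^4 - 7*b^2 + 6*b) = (b - 2)*(b + 4)*(b^3 + 2*b^2 - 3*b) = (b - 2)*(b + 3)*(b + 4)*(b^2 - b) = b*(b - 2)*(b + 3)*(b + 4)*(b - 1)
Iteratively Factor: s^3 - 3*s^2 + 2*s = (s)*(s^2 - 3*s + 2) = s*(s - 2)*(s - 1)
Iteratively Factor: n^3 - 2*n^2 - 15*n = (n - 5)*(n^2 + 3*n) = n*(n - 5)*(n + 3)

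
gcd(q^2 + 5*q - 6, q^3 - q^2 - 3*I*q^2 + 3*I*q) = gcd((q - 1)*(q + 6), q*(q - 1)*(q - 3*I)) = q - 1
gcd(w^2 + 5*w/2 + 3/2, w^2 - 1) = w + 1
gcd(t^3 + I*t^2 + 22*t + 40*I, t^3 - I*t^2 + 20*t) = t^2 - I*t + 20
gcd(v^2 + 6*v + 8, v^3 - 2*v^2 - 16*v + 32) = v + 4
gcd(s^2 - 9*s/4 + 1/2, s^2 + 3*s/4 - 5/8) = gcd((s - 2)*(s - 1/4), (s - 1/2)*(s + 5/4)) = 1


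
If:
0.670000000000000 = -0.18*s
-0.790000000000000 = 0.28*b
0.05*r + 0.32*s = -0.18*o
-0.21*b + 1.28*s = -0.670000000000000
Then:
No Solution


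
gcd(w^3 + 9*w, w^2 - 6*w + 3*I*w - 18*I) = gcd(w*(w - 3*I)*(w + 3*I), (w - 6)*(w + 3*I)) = w + 3*I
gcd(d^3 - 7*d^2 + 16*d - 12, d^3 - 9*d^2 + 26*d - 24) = d^2 - 5*d + 6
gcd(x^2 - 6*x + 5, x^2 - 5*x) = x - 5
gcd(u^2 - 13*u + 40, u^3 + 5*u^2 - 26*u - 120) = u - 5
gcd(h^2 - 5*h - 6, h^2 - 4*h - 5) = h + 1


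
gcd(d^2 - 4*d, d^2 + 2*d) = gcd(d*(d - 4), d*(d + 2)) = d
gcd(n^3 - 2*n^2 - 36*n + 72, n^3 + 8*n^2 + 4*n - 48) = n^2 + 4*n - 12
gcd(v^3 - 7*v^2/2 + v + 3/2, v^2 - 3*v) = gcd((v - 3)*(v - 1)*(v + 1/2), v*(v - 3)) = v - 3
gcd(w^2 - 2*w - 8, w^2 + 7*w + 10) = w + 2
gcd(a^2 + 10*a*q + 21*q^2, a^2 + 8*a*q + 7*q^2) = a + 7*q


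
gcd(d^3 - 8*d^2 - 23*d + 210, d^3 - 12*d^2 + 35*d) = d - 7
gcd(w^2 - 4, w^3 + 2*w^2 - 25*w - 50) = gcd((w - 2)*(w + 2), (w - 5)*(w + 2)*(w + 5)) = w + 2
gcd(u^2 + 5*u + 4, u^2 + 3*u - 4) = u + 4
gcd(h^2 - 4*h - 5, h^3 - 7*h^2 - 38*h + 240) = h - 5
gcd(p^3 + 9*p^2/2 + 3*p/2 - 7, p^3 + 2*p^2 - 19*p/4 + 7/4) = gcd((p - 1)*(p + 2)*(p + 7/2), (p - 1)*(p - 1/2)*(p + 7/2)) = p^2 + 5*p/2 - 7/2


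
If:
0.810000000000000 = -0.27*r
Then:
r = -3.00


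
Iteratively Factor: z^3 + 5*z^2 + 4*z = (z)*(z^2 + 5*z + 4) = z*(z + 1)*(z + 4)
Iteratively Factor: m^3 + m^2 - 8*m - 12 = (m - 3)*(m^2 + 4*m + 4) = (m - 3)*(m + 2)*(m + 2)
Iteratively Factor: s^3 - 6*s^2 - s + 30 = (s - 5)*(s^2 - s - 6) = (s - 5)*(s + 2)*(s - 3)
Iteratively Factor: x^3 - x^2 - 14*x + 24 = (x - 2)*(x^2 + x - 12) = (x - 2)*(x + 4)*(x - 3)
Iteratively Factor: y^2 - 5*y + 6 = (y - 3)*(y - 2)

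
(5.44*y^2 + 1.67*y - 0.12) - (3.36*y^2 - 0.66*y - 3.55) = 2.08*y^2 + 2.33*y + 3.43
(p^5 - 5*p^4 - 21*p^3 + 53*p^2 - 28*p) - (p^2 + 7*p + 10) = p^5 - 5*p^4 - 21*p^3 + 52*p^2 - 35*p - 10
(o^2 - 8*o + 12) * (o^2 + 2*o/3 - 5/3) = o^4 - 22*o^3/3 + 5*o^2 + 64*o/3 - 20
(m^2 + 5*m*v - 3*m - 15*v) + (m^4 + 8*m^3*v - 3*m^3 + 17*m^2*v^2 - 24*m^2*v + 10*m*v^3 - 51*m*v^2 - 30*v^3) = m^4 + 8*m^3*v - 3*m^3 + 17*m^2*v^2 - 24*m^2*v + m^2 + 10*m*v^3 - 51*m*v^2 + 5*m*v - 3*m - 30*v^3 - 15*v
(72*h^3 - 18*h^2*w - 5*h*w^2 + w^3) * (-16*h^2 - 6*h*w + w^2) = -1152*h^5 - 144*h^4*w + 260*h^3*w^2 - 4*h^2*w^3 - 11*h*w^4 + w^5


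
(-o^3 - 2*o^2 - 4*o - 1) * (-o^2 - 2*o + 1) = o^5 + 4*o^4 + 7*o^3 + 7*o^2 - 2*o - 1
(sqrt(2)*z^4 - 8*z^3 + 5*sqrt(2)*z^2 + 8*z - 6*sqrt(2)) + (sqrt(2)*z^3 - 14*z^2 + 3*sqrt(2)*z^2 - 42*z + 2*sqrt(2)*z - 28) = sqrt(2)*z^4 - 8*z^3 + sqrt(2)*z^3 - 14*z^2 + 8*sqrt(2)*z^2 - 34*z + 2*sqrt(2)*z - 28 - 6*sqrt(2)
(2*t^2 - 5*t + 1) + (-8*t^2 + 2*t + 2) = -6*t^2 - 3*t + 3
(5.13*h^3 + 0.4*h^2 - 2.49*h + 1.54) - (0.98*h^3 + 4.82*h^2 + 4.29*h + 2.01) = 4.15*h^3 - 4.42*h^2 - 6.78*h - 0.47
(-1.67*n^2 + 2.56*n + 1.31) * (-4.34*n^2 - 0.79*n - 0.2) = 7.2478*n^4 - 9.7911*n^3 - 7.3738*n^2 - 1.5469*n - 0.262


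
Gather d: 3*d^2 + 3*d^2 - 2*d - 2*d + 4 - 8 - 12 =6*d^2 - 4*d - 16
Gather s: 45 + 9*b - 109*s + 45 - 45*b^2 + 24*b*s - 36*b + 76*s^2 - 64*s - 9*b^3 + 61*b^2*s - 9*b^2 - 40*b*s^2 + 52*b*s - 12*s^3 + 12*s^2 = -9*b^3 - 54*b^2 - 27*b - 12*s^3 + s^2*(88 - 40*b) + s*(61*b^2 + 76*b - 173) + 90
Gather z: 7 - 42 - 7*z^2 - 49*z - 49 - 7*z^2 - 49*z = -14*z^2 - 98*z - 84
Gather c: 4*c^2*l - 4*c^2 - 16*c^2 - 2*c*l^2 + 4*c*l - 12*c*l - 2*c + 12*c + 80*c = c^2*(4*l - 20) + c*(-2*l^2 - 8*l + 90)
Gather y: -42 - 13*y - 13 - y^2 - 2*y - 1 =-y^2 - 15*y - 56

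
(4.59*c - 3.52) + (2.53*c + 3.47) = 7.12*c - 0.0499999999999998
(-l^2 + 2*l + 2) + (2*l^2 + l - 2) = l^2 + 3*l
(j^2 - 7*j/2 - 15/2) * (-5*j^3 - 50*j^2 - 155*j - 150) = -5*j^5 - 65*j^4/2 + 115*j^3/2 + 1535*j^2/2 + 3375*j/2 + 1125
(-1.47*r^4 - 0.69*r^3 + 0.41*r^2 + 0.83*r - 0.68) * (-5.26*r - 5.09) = 7.7322*r^5 + 11.1117*r^4 + 1.3555*r^3 - 6.4527*r^2 - 0.647899999999999*r + 3.4612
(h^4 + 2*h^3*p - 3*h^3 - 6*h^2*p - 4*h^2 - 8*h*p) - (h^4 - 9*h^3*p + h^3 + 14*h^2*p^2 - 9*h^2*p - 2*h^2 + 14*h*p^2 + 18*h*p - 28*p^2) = 11*h^3*p - 4*h^3 - 14*h^2*p^2 + 3*h^2*p - 2*h^2 - 14*h*p^2 - 26*h*p + 28*p^2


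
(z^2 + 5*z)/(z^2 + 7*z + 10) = z/(z + 2)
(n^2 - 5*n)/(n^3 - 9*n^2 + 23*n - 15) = n/(n^2 - 4*n + 3)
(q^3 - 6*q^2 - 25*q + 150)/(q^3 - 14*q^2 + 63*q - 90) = (q + 5)/(q - 3)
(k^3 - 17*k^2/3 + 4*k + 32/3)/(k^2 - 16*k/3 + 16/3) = (3*k^2 - 5*k - 8)/(3*k - 4)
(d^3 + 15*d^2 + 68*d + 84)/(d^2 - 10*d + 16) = (d^3 + 15*d^2 + 68*d + 84)/(d^2 - 10*d + 16)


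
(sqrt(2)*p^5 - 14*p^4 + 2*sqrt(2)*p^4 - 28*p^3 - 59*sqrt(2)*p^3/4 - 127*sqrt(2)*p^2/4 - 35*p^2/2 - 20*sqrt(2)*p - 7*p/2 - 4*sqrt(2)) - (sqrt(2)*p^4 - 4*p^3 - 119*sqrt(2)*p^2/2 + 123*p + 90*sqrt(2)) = sqrt(2)*p^5 - 14*p^4 + sqrt(2)*p^4 - 24*p^3 - 59*sqrt(2)*p^3/4 - 35*p^2/2 + 111*sqrt(2)*p^2/4 - 253*p/2 - 20*sqrt(2)*p - 94*sqrt(2)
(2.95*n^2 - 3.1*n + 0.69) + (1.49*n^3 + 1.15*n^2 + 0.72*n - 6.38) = 1.49*n^3 + 4.1*n^2 - 2.38*n - 5.69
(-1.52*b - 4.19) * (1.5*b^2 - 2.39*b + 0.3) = -2.28*b^3 - 2.6522*b^2 + 9.5581*b - 1.257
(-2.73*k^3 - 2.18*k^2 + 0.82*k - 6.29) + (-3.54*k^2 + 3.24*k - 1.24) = -2.73*k^3 - 5.72*k^2 + 4.06*k - 7.53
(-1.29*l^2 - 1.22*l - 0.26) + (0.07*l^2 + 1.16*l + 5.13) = -1.22*l^2 - 0.0600000000000001*l + 4.87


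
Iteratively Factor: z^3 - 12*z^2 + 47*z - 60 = (z - 4)*(z^2 - 8*z + 15) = (z - 5)*(z - 4)*(z - 3)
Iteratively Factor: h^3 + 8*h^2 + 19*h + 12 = (h + 3)*(h^2 + 5*h + 4) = (h + 3)*(h + 4)*(h + 1)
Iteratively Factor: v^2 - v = (v - 1)*(v)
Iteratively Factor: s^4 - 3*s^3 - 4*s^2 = (s - 4)*(s^3 + s^2) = s*(s - 4)*(s^2 + s) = s^2*(s - 4)*(s + 1)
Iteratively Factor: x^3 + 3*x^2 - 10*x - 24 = (x + 4)*(x^2 - x - 6) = (x - 3)*(x + 4)*(x + 2)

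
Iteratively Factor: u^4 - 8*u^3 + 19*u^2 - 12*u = (u)*(u^3 - 8*u^2 + 19*u - 12) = u*(u - 1)*(u^2 - 7*u + 12) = u*(u - 4)*(u - 1)*(u - 3)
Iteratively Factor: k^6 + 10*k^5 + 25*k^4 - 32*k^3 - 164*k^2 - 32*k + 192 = (k + 2)*(k^5 + 8*k^4 + 9*k^3 - 50*k^2 - 64*k + 96) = (k - 2)*(k + 2)*(k^4 + 10*k^3 + 29*k^2 + 8*k - 48) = (k - 2)*(k + 2)*(k + 4)*(k^3 + 6*k^2 + 5*k - 12) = (k - 2)*(k + 2)*(k + 4)^2*(k^2 + 2*k - 3) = (k - 2)*(k - 1)*(k + 2)*(k + 4)^2*(k + 3)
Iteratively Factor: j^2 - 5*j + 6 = (j - 2)*(j - 3)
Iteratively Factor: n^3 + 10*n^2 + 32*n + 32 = (n + 4)*(n^2 + 6*n + 8) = (n + 4)^2*(n + 2)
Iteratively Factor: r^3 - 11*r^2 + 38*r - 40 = (r - 2)*(r^2 - 9*r + 20) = (r - 4)*(r - 2)*(r - 5)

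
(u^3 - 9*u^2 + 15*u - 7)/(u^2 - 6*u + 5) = (u^2 - 8*u + 7)/(u - 5)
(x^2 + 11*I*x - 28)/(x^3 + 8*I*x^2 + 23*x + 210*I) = (x + 4*I)/(x^2 + I*x + 30)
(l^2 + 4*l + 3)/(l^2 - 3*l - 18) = (l + 1)/(l - 6)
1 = 1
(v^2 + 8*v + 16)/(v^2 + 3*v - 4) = (v + 4)/(v - 1)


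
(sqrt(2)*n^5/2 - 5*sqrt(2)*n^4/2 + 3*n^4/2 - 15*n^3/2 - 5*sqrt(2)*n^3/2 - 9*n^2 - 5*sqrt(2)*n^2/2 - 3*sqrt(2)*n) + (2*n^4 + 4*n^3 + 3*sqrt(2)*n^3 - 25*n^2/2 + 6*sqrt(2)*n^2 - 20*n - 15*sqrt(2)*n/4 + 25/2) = sqrt(2)*n^5/2 - 5*sqrt(2)*n^4/2 + 7*n^4/2 - 7*n^3/2 + sqrt(2)*n^3/2 - 43*n^2/2 + 7*sqrt(2)*n^2/2 - 20*n - 27*sqrt(2)*n/4 + 25/2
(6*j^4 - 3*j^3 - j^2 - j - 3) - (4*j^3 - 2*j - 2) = 6*j^4 - 7*j^3 - j^2 + j - 1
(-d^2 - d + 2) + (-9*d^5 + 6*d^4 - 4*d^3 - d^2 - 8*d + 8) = -9*d^5 + 6*d^4 - 4*d^3 - 2*d^2 - 9*d + 10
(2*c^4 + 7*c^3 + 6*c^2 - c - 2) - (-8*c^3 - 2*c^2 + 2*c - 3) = 2*c^4 + 15*c^3 + 8*c^2 - 3*c + 1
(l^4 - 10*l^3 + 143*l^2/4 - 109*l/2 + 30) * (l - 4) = l^5 - 14*l^4 + 303*l^3/4 - 395*l^2/2 + 248*l - 120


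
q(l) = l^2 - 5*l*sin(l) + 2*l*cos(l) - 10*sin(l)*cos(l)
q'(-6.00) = 12.24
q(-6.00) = 30.18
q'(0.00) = -8.00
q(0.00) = 0.00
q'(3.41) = 15.87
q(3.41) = 7.02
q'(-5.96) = 12.45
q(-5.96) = 30.67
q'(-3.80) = -25.13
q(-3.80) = 36.92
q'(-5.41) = 14.05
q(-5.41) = 38.12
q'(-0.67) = 2.84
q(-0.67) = 2.19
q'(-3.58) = -30.66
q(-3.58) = 30.74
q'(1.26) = 2.17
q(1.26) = -6.55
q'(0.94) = -2.23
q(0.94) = -6.57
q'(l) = -2*l*sin(l) - 5*l*cos(l) + 2*l + 10*sin(l)^2 - 5*sin(l) - 10*cos(l)^2 + 2*cos(l)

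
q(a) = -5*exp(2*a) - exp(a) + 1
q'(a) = -10*exp(2*a) - exp(a)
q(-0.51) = -1.40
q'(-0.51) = -4.21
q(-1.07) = 0.07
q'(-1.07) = -1.52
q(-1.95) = 0.76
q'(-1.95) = -0.34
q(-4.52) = 0.99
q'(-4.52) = -0.01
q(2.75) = -1238.10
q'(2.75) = -2462.56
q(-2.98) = 0.94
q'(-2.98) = -0.08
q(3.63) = -7148.00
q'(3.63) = -14260.28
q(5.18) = -158032.59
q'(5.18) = -315889.50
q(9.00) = -328307947.77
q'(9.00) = -656607794.46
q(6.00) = -814176.39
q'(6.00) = -1627951.34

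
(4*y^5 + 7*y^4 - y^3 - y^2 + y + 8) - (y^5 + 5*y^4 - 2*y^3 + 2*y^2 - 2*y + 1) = 3*y^5 + 2*y^4 + y^3 - 3*y^2 + 3*y + 7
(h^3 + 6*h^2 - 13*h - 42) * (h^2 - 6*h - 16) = h^5 - 65*h^3 - 60*h^2 + 460*h + 672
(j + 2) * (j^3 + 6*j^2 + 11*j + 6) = j^4 + 8*j^3 + 23*j^2 + 28*j + 12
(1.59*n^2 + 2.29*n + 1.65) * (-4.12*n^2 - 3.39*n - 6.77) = -6.5508*n^4 - 14.8249*n^3 - 25.3254*n^2 - 21.0968*n - 11.1705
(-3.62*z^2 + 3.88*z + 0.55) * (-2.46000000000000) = 8.9052*z^2 - 9.5448*z - 1.353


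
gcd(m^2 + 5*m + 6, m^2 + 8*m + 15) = m + 3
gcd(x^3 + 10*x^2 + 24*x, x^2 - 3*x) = x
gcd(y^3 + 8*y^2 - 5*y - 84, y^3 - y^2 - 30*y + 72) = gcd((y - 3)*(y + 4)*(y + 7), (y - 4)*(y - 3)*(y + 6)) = y - 3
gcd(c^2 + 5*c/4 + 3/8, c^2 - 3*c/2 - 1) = c + 1/2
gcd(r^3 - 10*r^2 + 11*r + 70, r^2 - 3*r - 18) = 1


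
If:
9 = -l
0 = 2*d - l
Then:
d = -9/2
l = -9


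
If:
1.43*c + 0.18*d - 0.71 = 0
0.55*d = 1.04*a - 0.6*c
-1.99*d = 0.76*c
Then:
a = 0.20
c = 0.52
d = -0.20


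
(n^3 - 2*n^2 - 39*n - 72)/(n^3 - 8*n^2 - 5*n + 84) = (n^2 - 5*n - 24)/(n^2 - 11*n + 28)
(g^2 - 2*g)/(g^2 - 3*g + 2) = g/(g - 1)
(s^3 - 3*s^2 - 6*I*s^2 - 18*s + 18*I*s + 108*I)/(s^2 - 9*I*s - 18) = (s^2 - 3*s - 18)/(s - 3*I)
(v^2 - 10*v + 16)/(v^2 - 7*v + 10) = (v - 8)/(v - 5)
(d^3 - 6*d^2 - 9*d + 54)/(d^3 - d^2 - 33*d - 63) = (d^2 - 9*d + 18)/(d^2 - 4*d - 21)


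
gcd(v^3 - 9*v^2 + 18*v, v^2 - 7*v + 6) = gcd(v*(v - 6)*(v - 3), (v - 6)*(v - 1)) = v - 6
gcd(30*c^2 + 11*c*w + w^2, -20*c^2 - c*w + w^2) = 1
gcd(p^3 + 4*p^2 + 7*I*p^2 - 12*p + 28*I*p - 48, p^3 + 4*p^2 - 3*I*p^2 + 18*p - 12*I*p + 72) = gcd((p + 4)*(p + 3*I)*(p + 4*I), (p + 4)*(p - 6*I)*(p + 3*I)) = p^2 + p*(4 + 3*I) + 12*I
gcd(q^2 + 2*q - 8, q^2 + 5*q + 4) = q + 4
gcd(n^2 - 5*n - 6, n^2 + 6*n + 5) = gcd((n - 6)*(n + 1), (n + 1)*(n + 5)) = n + 1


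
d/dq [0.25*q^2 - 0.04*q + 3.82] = 0.5*q - 0.04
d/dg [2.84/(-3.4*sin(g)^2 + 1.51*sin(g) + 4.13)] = (19.312*sin(g) - 4.2884)*cos(g)/(-3.4*sin(g)^2 + 1.51*sin(g) + 4.13)^2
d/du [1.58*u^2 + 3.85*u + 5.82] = 3.16*u + 3.85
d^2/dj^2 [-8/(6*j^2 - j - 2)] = 16*(-36*j^2 + 6*j + (12*j - 1)^2 + 12)/(-6*j^2 + j + 2)^3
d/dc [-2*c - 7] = -2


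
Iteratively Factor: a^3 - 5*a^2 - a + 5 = (a - 1)*(a^2 - 4*a - 5) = (a - 5)*(a - 1)*(a + 1)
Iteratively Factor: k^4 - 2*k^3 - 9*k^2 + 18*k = (k - 2)*(k^3 - 9*k) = (k - 2)*(k + 3)*(k^2 - 3*k) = (k - 3)*(k - 2)*(k + 3)*(k)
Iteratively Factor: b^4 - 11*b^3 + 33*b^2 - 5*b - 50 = (b - 5)*(b^3 - 6*b^2 + 3*b + 10) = (b - 5)*(b + 1)*(b^2 - 7*b + 10) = (b - 5)*(b - 2)*(b + 1)*(b - 5)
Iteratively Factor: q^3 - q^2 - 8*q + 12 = (q - 2)*(q^2 + q - 6) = (q - 2)*(q + 3)*(q - 2)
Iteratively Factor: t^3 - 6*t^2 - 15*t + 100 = (t + 4)*(t^2 - 10*t + 25) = (t - 5)*(t + 4)*(t - 5)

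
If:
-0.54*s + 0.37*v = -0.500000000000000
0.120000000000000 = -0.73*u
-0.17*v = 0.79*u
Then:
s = 1.45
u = -0.16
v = 0.76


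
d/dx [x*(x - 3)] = 2*x - 3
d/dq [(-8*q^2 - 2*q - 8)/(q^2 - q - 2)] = 2*(5*q^2 + 24*q - 2)/(q^4 - 2*q^3 - 3*q^2 + 4*q + 4)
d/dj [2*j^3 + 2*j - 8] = 6*j^2 + 2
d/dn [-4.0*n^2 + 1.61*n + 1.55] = 1.61 - 8.0*n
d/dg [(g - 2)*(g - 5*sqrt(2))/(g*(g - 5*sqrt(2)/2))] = (4*g^2 + 5*sqrt(2)*g^2 - 40*sqrt(2)*g + 100)/(g^2*(2*g^2 - 10*sqrt(2)*g + 25))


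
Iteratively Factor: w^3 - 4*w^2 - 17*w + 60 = (w - 3)*(w^2 - w - 20) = (w - 5)*(w - 3)*(w + 4)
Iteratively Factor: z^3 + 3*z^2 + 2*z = (z + 2)*(z^2 + z) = (z + 1)*(z + 2)*(z)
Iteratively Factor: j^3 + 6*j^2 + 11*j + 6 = (j + 1)*(j^2 + 5*j + 6) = (j + 1)*(j + 2)*(j + 3)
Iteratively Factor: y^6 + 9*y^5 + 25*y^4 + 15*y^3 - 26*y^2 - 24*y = (y + 1)*(y^5 + 8*y^4 + 17*y^3 - 2*y^2 - 24*y) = (y + 1)*(y + 4)*(y^4 + 4*y^3 + y^2 - 6*y) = y*(y + 1)*(y + 4)*(y^3 + 4*y^2 + y - 6) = y*(y + 1)*(y + 3)*(y + 4)*(y^2 + y - 2) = y*(y + 1)*(y + 2)*(y + 3)*(y + 4)*(y - 1)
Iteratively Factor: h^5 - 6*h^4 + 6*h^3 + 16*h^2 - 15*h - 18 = (h - 2)*(h^4 - 4*h^3 - 2*h^2 + 12*h + 9) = (h - 2)*(h + 1)*(h^3 - 5*h^2 + 3*h + 9) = (h - 3)*(h - 2)*(h + 1)*(h^2 - 2*h - 3) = (h - 3)^2*(h - 2)*(h + 1)*(h + 1)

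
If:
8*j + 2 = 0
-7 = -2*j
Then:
No Solution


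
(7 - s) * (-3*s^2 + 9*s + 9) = 3*s^3 - 30*s^2 + 54*s + 63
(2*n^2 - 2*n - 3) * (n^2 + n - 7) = 2*n^4 - 19*n^2 + 11*n + 21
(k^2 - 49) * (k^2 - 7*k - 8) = k^4 - 7*k^3 - 57*k^2 + 343*k + 392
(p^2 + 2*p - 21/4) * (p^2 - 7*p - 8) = p^4 - 5*p^3 - 109*p^2/4 + 83*p/4 + 42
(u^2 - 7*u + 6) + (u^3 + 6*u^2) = u^3 + 7*u^2 - 7*u + 6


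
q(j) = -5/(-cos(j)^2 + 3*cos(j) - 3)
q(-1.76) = 1.39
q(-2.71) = 0.76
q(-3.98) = 0.92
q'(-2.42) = 0.44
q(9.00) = 0.76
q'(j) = -5*(-2*sin(j)*cos(j) + 3*sin(j))/(-cos(j)^2 + 3*cos(j) - 3)^2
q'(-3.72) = -0.33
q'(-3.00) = 0.07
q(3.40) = 0.73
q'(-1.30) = 2.31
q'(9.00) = -0.23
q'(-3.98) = -0.54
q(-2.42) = 0.86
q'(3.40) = 0.13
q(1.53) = 1.74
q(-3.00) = 0.72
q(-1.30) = 2.20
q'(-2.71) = 0.23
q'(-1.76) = 1.28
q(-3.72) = 0.80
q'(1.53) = -1.76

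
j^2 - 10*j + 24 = (j - 6)*(j - 4)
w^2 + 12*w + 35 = (w + 5)*(w + 7)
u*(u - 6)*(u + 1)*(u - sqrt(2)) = u^4 - 5*u^3 - sqrt(2)*u^3 - 6*u^2 + 5*sqrt(2)*u^2 + 6*sqrt(2)*u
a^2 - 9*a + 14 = (a - 7)*(a - 2)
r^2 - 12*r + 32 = (r - 8)*(r - 4)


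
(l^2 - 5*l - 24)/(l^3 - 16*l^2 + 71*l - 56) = (l + 3)/(l^2 - 8*l + 7)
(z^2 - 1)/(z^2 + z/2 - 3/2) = 2*(z + 1)/(2*z + 3)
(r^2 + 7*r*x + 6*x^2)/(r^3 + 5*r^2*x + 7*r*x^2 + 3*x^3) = (r + 6*x)/(r^2 + 4*r*x + 3*x^2)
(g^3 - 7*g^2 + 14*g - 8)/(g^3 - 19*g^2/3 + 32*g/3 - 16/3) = 3*(g - 2)/(3*g - 4)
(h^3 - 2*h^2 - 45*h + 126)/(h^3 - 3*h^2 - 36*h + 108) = (h + 7)/(h + 6)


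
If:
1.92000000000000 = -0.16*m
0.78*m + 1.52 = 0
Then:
No Solution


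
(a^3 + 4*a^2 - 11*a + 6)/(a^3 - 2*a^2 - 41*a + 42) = (a - 1)/(a - 7)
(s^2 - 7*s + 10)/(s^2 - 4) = (s - 5)/(s + 2)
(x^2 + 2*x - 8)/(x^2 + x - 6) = (x + 4)/(x + 3)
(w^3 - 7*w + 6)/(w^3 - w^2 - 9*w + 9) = (w - 2)/(w - 3)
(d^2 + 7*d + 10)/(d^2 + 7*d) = (d^2 + 7*d + 10)/(d*(d + 7))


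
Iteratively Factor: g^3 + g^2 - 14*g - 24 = (g + 2)*(g^2 - g - 12) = (g + 2)*(g + 3)*(g - 4)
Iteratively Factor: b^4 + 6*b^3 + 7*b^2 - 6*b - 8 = (b - 1)*(b^3 + 7*b^2 + 14*b + 8) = (b - 1)*(b + 4)*(b^2 + 3*b + 2) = (b - 1)*(b + 1)*(b + 4)*(b + 2)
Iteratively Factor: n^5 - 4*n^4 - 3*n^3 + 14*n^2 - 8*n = (n - 1)*(n^4 - 3*n^3 - 6*n^2 + 8*n) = (n - 4)*(n - 1)*(n^3 + n^2 - 2*n) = (n - 4)*(n - 1)*(n + 2)*(n^2 - n) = (n - 4)*(n - 1)^2*(n + 2)*(n)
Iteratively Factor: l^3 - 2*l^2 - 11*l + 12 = (l + 3)*(l^2 - 5*l + 4) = (l - 1)*(l + 3)*(l - 4)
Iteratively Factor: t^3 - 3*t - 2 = (t - 2)*(t^2 + 2*t + 1) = (t - 2)*(t + 1)*(t + 1)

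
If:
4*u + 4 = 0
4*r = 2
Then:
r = 1/2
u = -1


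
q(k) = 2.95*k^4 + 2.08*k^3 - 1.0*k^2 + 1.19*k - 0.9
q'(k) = 11.8*k^3 + 6.24*k^2 - 2.0*k + 1.19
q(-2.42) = 62.06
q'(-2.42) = -124.66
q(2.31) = 106.15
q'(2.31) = 175.32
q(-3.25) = 242.39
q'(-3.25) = -331.47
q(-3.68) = 418.54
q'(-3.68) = -495.01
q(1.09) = 6.07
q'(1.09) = 21.71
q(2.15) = 80.74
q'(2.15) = 143.01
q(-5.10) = 1686.84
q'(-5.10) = -1391.59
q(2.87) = 243.60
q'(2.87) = 325.80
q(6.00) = 4242.72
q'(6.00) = 2762.63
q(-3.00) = 169.32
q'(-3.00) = -255.25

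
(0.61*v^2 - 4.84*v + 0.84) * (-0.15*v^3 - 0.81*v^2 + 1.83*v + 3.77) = -0.0915*v^5 + 0.2319*v^4 + 4.9107*v^3 - 7.2379*v^2 - 16.7096*v + 3.1668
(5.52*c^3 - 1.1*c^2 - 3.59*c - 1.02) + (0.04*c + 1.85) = 5.52*c^3 - 1.1*c^2 - 3.55*c + 0.83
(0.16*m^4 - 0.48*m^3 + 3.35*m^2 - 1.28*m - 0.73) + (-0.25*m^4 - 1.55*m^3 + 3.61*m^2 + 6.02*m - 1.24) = -0.09*m^4 - 2.03*m^3 + 6.96*m^2 + 4.74*m - 1.97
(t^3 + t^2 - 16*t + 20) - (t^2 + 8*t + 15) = t^3 - 24*t + 5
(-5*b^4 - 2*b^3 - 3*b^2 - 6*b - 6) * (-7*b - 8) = 35*b^5 + 54*b^4 + 37*b^3 + 66*b^2 + 90*b + 48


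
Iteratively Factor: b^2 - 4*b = (b)*(b - 4)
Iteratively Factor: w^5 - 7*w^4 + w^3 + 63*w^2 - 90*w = (w + 3)*(w^4 - 10*w^3 + 31*w^2 - 30*w) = (w - 5)*(w + 3)*(w^3 - 5*w^2 + 6*w) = (w - 5)*(w - 3)*(w + 3)*(w^2 - 2*w) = (w - 5)*(w - 3)*(w - 2)*(w + 3)*(w)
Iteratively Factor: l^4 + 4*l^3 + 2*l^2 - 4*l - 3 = (l + 3)*(l^3 + l^2 - l - 1) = (l + 1)*(l + 3)*(l^2 - 1) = (l + 1)^2*(l + 3)*(l - 1)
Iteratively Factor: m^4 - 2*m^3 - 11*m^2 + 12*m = (m - 1)*(m^3 - m^2 - 12*m) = m*(m - 1)*(m^2 - m - 12) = m*(m - 1)*(m + 3)*(m - 4)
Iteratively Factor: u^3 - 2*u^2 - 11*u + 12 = (u - 1)*(u^2 - u - 12) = (u - 1)*(u + 3)*(u - 4)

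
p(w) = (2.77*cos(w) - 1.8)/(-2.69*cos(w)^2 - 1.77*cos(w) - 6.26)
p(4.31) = 0.48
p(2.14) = 0.54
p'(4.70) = -0.52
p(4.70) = 0.29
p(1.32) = 0.16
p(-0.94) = 0.02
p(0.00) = -0.09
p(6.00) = -0.08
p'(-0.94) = -0.28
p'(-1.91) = -0.44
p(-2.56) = 0.62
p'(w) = (-5.38*sin(w)*cos(w) - 1.77*sin(w))*(2.77*cos(w) - 1.8)/(-2.69*cos(w)^2 - 1.77*cos(w) - 6.26)^2 - 2.77*sin(w)/(-2.69*cos(w)^2 - 1.77*cos(w) - 6.26) = (-7.4513*cos(w)^2 + 9.684*cos(w) + 20.5262)*sin(w)/(7.2361*cos(w)^4 + 9.5226*cos(w)^3 + 36.8117*cos(w)^2 + 22.1604*cos(w) + 39.1876)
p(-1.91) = 0.46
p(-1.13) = 0.08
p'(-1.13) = -0.37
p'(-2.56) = -0.09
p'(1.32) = 0.46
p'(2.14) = 0.30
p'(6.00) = -0.06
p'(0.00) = 0.00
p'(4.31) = -0.40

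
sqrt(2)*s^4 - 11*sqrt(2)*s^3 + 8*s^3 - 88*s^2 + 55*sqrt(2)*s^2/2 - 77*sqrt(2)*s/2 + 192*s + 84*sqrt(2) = (s - 8)*(s - 3)*(s + 7*sqrt(2)/2)*(sqrt(2)*s + 1)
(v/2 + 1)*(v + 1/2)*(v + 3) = v^3/2 + 11*v^2/4 + 17*v/4 + 3/2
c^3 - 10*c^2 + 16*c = c*(c - 8)*(c - 2)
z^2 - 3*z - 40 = (z - 8)*(z + 5)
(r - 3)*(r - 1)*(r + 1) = r^3 - 3*r^2 - r + 3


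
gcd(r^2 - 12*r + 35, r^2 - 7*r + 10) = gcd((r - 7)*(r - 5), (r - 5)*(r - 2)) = r - 5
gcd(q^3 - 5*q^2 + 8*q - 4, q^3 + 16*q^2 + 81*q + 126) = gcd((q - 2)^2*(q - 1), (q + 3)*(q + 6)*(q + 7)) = 1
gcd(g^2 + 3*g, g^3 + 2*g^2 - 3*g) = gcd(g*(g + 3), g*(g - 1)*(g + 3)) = g^2 + 3*g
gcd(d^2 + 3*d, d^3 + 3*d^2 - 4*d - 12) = d + 3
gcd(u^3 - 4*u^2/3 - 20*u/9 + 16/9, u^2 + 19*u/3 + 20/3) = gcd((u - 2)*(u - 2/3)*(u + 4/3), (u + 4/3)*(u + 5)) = u + 4/3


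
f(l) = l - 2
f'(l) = 1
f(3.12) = 1.12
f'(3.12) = 1.00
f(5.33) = 3.33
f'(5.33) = 1.00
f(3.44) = 1.44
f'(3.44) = 1.00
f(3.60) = 1.60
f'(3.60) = 1.00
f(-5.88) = -7.88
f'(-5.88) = 1.00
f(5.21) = 3.21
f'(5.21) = 1.00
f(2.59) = 0.59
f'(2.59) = 1.00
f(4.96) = 2.96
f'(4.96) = 1.00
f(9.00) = 7.00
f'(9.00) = 1.00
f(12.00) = 10.00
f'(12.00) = 1.00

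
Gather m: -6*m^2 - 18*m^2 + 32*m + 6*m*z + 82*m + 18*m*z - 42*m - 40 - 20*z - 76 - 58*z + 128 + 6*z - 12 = -24*m^2 + m*(24*z + 72) - 72*z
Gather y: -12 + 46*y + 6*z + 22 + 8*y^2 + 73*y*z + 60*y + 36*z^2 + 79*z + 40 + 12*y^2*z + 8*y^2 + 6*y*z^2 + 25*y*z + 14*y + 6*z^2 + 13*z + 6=y^2*(12*z + 16) + y*(6*z^2 + 98*z + 120) + 42*z^2 + 98*z + 56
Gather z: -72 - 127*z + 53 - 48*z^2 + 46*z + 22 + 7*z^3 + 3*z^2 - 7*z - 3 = 7*z^3 - 45*z^2 - 88*z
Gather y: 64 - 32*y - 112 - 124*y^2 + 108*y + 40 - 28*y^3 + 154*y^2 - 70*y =-28*y^3 + 30*y^2 + 6*y - 8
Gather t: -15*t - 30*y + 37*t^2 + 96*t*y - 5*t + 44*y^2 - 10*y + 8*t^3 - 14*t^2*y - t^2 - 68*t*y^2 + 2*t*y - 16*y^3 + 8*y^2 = 8*t^3 + t^2*(36 - 14*y) + t*(-68*y^2 + 98*y - 20) - 16*y^3 + 52*y^2 - 40*y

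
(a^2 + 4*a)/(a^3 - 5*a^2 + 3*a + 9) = a*(a + 4)/(a^3 - 5*a^2 + 3*a + 9)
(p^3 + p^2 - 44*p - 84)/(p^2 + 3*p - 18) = (p^2 - 5*p - 14)/(p - 3)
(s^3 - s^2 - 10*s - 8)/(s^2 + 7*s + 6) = (s^2 - 2*s - 8)/(s + 6)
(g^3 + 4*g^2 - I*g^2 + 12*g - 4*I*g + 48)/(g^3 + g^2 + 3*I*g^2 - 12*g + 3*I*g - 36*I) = (g - 4*I)/(g - 3)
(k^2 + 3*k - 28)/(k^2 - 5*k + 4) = (k + 7)/(k - 1)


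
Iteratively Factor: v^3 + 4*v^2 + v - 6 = (v + 2)*(v^2 + 2*v - 3) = (v + 2)*(v + 3)*(v - 1)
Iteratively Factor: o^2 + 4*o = (o)*(o + 4)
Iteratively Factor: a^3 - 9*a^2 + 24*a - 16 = (a - 1)*(a^2 - 8*a + 16) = (a - 4)*(a - 1)*(a - 4)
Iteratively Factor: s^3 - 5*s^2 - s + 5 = (s + 1)*(s^2 - 6*s + 5) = (s - 5)*(s + 1)*(s - 1)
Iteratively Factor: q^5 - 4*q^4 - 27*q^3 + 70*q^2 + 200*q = (q + 4)*(q^4 - 8*q^3 + 5*q^2 + 50*q) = q*(q + 4)*(q^3 - 8*q^2 + 5*q + 50) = q*(q - 5)*(q + 4)*(q^2 - 3*q - 10) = q*(q - 5)^2*(q + 4)*(q + 2)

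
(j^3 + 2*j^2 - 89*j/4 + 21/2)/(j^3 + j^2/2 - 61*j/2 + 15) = (j - 7/2)/(j - 5)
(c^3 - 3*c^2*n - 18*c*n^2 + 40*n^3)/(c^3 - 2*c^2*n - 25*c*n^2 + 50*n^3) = (c + 4*n)/(c + 5*n)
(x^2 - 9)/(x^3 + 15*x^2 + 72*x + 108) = (x - 3)/(x^2 + 12*x + 36)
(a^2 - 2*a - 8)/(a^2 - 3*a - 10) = (a - 4)/(a - 5)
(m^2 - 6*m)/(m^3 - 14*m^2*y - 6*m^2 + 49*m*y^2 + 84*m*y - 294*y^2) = m/(m^2 - 14*m*y + 49*y^2)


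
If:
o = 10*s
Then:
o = 10*s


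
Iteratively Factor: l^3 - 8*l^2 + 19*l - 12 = (l - 1)*(l^2 - 7*l + 12) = (l - 4)*(l - 1)*(l - 3)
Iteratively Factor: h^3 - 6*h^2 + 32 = (h + 2)*(h^2 - 8*h + 16) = (h - 4)*(h + 2)*(h - 4)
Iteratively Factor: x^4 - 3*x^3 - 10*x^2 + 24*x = (x - 2)*(x^3 - x^2 - 12*x) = x*(x - 2)*(x^2 - x - 12) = x*(x - 4)*(x - 2)*(x + 3)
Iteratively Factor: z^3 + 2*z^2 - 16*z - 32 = (z - 4)*(z^2 + 6*z + 8) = (z - 4)*(z + 4)*(z + 2)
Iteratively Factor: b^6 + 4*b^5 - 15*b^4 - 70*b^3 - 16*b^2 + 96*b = (b)*(b^5 + 4*b^4 - 15*b^3 - 70*b^2 - 16*b + 96) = b*(b + 4)*(b^4 - 15*b^2 - 10*b + 24) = b*(b - 1)*(b + 4)*(b^3 + b^2 - 14*b - 24) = b*(b - 1)*(b + 3)*(b + 4)*(b^2 - 2*b - 8) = b*(b - 4)*(b - 1)*(b + 3)*(b + 4)*(b + 2)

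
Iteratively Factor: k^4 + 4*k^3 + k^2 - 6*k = (k)*(k^3 + 4*k^2 + k - 6) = k*(k + 3)*(k^2 + k - 2) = k*(k + 2)*(k + 3)*(k - 1)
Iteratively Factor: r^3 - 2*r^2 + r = (r - 1)*(r^2 - r) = r*(r - 1)*(r - 1)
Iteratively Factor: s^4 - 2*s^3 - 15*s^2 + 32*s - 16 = (s + 4)*(s^3 - 6*s^2 + 9*s - 4) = (s - 1)*(s + 4)*(s^2 - 5*s + 4) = (s - 1)^2*(s + 4)*(s - 4)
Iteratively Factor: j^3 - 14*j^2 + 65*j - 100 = (j - 5)*(j^2 - 9*j + 20) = (j - 5)^2*(j - 4)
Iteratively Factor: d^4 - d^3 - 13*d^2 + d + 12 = (d + 3)*(d^3 - 4*d^2 - d + 4) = (d - 4)*(d + 3)*(d^2 - 1) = (d - 4)*(d + 1)*(d + 3)*(d - 1)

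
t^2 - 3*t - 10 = (t - 5)*(t + 2)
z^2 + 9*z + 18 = (z + 3)*(z + 6)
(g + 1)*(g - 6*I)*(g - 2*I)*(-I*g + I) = -I*g^4 - 8*g^3 + 13*I*g^2 + 8*g - 12*I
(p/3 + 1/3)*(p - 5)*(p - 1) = p^3/3 - 5*p^2/3 - p/3 + 5/3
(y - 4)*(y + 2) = y^2 - 2*y - 8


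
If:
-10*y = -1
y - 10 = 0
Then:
No Solution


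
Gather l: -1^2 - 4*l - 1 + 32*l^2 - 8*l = 32*l^2 - 12*l - 2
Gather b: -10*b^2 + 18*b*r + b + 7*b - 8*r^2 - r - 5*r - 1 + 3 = -10*b^2 + b*(18*r + 8) - 8*r^2 - 6*r + 2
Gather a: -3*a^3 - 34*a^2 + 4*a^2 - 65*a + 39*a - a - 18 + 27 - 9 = -3*a^3 - 30*a^2 - 27*a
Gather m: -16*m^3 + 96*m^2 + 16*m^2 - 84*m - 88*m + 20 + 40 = -16*m^3 + 112*m^2 - 172*m + 60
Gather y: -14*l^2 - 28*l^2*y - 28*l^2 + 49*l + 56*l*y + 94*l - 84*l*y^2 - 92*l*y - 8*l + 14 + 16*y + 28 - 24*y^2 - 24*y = -42*l^2 + 135*l + y^2*(-84*l - 24) + y*(-28*l^2 - 36*l - 8) + 42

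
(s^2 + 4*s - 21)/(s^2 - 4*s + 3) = (s + 7)/(s - 1)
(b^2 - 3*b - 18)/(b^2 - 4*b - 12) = (b + 3)/(b + 2)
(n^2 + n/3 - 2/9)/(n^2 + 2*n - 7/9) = (3*n + 2)/(3*n + 7)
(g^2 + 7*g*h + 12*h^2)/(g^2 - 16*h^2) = (g + 3*h)/(g - 4*h)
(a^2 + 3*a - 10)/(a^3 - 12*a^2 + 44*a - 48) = (a + 5)/(a^2 - 10*a + 24)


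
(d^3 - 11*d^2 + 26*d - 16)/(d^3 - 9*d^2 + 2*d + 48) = (d^2 - 3*d + 2)/(d^2 - d - 6)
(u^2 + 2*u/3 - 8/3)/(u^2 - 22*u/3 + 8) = (u + 2)/(u - 6)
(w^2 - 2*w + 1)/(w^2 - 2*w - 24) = (-w^2 + 2*w - 1)/(-w^2 + 2*w + 24)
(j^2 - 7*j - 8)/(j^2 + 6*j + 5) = (j - 8)/(j + 5)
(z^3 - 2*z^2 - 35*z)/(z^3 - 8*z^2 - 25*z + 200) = z*(z - 7)/(z^2 - 13*z + 40)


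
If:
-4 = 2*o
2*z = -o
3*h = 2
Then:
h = 2/3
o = -2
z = 1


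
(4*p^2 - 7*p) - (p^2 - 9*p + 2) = 3*p^2 + 2*p - 2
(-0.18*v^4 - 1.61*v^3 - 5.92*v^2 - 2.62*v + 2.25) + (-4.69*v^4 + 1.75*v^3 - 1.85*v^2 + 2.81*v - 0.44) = -4.87*v^4 + 0.14*v^3 - 7.77*v^2 + 0.19*v + 1.81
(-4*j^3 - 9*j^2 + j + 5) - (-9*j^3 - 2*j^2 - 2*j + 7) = 5*j^3 - 7*j^2 + 3*j - 2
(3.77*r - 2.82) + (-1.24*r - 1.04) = 2.53*r - 3.86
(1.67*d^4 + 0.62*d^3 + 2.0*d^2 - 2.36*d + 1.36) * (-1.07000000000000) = -1.7869*d^4 - 0.6634*d^3 - 2.14*d^2 + 2.5252*d - 1.4552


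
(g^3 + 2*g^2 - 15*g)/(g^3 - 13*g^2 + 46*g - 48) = g*(g + 5)/(g^2 - 10*g + 16)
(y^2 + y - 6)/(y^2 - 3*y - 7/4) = 4*(-y^2 - y + 6)/(-4*y^2 + 12*y + 7)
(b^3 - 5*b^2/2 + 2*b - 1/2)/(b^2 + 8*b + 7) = (2*b^3 - 5*b^2 + 4*b - 1)/(2*(b^2 + 8*b + 7))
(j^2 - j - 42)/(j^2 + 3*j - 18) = (j - 7)/(j - 3)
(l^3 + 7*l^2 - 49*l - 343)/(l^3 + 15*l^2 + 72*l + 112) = (l^2 - 49)/(l^2 + 8*l + 16)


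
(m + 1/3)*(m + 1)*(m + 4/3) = m^3 + 8*m^2/3 + 19*m/9 + 4/9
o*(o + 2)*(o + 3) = o^3 + 5*o^2 + 6*o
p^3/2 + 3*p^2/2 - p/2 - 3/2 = (p/2 + 1/2)*(p - 1)*(p + 3)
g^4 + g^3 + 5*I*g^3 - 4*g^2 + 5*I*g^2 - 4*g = g*(g + 1)*(g + I)*(g + 4*I)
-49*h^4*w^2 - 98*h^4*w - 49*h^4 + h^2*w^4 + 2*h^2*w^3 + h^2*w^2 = (-7*h + w)*(7*h + w)*(h*w + h)^2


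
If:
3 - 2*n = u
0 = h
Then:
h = 0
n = 3/2 - u/2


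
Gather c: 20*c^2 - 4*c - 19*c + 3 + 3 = 20*c^2 - 23*c + 6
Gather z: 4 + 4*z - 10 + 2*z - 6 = 6*z - 12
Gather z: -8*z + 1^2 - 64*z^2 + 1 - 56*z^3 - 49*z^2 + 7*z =-56*z^3 - 113*z^2 - z + 2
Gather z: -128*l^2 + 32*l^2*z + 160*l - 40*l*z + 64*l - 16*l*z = -128*l^2 + 224*l + z*(32*l^2 - 56*l)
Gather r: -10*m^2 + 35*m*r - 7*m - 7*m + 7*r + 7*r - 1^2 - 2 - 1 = -10*m^2 - 14*m + r*(35*m + 14) - 4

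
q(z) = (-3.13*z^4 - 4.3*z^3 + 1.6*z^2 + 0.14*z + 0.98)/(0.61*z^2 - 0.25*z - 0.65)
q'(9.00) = -101.32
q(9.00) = -506.10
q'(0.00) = 0.36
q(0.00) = -1.51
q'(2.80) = -33.56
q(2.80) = -79.50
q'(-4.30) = 35.49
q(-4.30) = -59.66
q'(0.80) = 30.74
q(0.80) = 2.98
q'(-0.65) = 60.41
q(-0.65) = -9.52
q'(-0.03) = 0.63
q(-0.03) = -1.52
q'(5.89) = -69.09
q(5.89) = -240.99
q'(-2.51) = 18.15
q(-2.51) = -11.92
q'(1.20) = 2985.08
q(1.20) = 146.21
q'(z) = (0.25 - 1.22*z)*(-3.13*z^4 - 4.3*z^3 + 1.6*z^2 + 0.14*z + 0.98)/(0.61*z^2 - 0.25*z - 0.65)^2 + (-12.52*z^3 - 12.9*z^2 + 3.2*z + 0.14)/(0.61*z^2 - 0.25*z - 0.65)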